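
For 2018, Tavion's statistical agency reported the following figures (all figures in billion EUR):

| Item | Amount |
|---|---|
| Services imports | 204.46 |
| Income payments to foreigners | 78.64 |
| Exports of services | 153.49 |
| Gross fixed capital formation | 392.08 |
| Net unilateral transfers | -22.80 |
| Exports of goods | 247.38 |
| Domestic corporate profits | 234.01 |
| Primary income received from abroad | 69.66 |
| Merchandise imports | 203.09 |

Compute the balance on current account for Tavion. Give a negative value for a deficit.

Goods balance = 247.38 - 203.09 = 44.29
Services balance = 153.49 - 204.46 = -50.97
Trade balance (goods + services) = 44.29 + (-50.97) = -6.68
Net primary income = 69.66 - 78.64 = -8.98
Net secondary income = -22.80
Current account = -6.68 + (-8.98) + (-22.80) = -38.46

-38.46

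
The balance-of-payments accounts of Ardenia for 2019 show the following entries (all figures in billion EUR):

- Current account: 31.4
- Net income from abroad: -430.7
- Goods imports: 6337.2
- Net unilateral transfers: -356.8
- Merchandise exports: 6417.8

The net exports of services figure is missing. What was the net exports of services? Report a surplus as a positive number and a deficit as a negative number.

738.3

Current account = goods balance + services balance + net primary income + net secondary income
Sum of the known components = -706.9
Net exports of services = CA - (known components) = 31.4 - (-706.9) = 738.3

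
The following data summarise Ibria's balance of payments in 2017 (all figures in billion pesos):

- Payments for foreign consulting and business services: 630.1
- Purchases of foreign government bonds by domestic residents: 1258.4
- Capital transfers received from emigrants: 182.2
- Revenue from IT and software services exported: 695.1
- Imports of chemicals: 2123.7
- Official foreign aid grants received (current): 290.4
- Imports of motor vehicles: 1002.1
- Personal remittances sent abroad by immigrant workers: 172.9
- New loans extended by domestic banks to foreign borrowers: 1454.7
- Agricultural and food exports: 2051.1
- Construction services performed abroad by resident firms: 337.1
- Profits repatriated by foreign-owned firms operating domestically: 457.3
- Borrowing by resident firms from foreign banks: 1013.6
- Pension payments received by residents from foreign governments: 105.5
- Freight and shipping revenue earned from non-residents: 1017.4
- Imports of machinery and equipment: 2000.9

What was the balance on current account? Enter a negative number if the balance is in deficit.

-1890.4

Goods: -2123.7 - 1002.1 - 2000.9 + 2051.1 = -3075.6
Services: -630.1 + 337.1 + 1017.4 + 695.1 = 1419.5
Primary income: -457.3
Secondary income: 290.4 - 172.9 + 105.5 = 223.0
Current account = (-3075.6) + 1419.5 + (-457.3) + 223.0 = -1890.4
(Excluded from the current account — financial account: purchases of foreign government bonds by domestic residents 1258.4, new loans extended by domestic banks to foreign borrowers 1454.7, borrowing by resident firms from foreign banks 1013.6; capital account: capital transfers received from emigrants 182.2.)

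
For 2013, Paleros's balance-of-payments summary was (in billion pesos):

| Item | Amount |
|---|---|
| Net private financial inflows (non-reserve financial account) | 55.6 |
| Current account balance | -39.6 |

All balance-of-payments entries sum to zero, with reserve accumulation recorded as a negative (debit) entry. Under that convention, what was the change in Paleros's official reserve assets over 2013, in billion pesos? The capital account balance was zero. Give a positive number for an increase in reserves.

Official reserve transactions balance = -((-39.6) + 55.6) = -16.0
An accumulation of reserves is recorded as a debit (negative entry), so the change in the stock of reserves is the negative of that balance.
Change in official reserves = -(-16.0) = 16.0

16.0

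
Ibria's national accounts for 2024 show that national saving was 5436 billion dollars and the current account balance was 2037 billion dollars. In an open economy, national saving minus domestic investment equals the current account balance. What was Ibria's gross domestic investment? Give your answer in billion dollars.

3399

I = S - CA = 5436 - 2037 = 3399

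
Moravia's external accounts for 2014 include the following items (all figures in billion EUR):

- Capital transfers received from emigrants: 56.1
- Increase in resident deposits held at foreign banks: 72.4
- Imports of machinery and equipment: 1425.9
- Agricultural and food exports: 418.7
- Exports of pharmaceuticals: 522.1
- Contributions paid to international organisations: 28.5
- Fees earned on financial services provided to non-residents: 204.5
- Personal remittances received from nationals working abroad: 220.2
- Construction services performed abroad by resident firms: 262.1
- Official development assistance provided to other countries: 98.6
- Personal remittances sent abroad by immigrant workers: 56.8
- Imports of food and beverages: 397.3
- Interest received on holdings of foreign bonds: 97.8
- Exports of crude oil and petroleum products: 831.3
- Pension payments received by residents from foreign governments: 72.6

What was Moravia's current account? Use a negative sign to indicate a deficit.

Goods: -397.3 + 522.1 - 1425.9 + 831.3 + 418.7 = -51.1
Services: 262.1 + 204.5 = 466.6
Primary income: 97.8
Secondary income: -28.5 + 220.2 + 72.6 - 56.8 - 98.6 = 108.9
Current account = (-51.1) + 466.6 + 97.8 + 108.9 = 622.2
(Excluded from the current account — capital account: capital transfers received from emigrants 56.1; financial account: increase in resident deposits held at foreign banks 72.4.)

622.2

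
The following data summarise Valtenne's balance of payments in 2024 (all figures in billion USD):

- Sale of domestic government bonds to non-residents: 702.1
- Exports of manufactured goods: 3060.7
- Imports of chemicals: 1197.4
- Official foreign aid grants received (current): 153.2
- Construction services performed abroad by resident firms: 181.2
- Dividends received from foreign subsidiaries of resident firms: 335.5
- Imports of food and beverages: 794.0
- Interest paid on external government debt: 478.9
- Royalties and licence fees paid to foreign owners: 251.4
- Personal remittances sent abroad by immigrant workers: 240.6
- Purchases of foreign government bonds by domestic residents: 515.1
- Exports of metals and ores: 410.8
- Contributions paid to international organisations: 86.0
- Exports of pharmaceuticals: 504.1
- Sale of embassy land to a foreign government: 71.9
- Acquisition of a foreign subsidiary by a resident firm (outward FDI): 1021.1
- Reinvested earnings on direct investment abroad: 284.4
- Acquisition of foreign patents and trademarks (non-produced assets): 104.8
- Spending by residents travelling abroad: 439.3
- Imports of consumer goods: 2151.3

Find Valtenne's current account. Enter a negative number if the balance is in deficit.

Goods: 3060.7 - 794.0 + 410.8 - 1197.4 + 504.1 - 2151.3 = -167.1
Services: -439.3 + 181.2 - 251.4 = -509.5
Primary income: 284.4 - 478.9 + 335.5 = 141.0
Secondary income: -240.6 - 86.0 + 153.2 = -173.4
Current account = (-167.1) + (-509.5) + 141.0 + (-173.4) = -709.0
(Excluded from the current account — financial account: sale of domestic government bonds to non-residents 702.1, purchases of foreign government bonds by domestic residents 515.1, acquisition of a foreign subsidiary by a resident firm (outward FDI) 1021.1; capital account: sale of embassy land to a foreign government 71.9, acquisition of foreign patents and trademarks (non-produced assets) 104.8.)

-709.0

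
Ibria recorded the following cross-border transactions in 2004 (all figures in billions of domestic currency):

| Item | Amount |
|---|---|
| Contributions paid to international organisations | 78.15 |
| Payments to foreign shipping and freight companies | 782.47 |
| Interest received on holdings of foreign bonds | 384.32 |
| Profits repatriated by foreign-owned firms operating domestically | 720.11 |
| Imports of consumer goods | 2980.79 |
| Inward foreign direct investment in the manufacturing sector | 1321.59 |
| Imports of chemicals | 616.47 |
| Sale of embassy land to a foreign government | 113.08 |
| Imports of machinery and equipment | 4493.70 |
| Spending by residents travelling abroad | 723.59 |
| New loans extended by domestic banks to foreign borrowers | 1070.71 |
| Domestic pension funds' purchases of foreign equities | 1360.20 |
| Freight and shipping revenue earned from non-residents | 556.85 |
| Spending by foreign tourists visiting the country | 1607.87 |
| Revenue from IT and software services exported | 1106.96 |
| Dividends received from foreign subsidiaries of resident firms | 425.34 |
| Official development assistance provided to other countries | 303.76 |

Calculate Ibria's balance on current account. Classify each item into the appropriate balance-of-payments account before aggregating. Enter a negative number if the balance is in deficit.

Goods: -616.47 - 4493.70 - 2980.79 = -8090.96
Services: -782.47 + 1607.87 + 556.85 + 1106.96 - 723.59 = 1765.62
Primary income: 384.32 + 425.34 - 720.11 = 89.55
Secondary income: -303.76 - 78.15 = -381.91
Current account = (-8090.96) + 1765.62 + 89.55 + (-381.91) = -6617.70
(Excluded from the current account — financial account: inward foreign direct investment in the manufacturing sector 1321.59, new loans extended by domestic banks to foreign borrowers 1070.71, domestic pension funds' purchases of foreign equities 1360.20; capital account: sale of embassy land to a foreign government 113.08.)

-6617.70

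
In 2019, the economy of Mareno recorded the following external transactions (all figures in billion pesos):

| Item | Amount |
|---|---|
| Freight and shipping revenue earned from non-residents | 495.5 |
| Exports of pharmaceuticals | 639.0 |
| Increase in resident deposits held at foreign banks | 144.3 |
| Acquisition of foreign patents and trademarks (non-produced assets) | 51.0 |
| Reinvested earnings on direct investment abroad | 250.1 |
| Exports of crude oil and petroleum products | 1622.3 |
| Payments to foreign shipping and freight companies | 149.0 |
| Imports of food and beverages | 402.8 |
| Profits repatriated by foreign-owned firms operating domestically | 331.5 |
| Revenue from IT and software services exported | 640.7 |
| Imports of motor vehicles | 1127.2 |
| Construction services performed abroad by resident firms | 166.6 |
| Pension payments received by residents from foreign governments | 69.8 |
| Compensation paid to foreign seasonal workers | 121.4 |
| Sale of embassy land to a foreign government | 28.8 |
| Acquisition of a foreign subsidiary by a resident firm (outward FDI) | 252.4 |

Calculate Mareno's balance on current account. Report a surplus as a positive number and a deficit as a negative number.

Goods: 639.0 - 402.8 - 1127.2 + 1622.3 = 731.3
Services: -149.0 + 495.5 + 166.6 + 640.7 = 1153.8
Primary income: 250.1 - 331.5 - 121.4 = -202.8
Secondary income: 69.8
Current account = 731.3 + 1153.8 + (-202.8) + 69.8 = 1752.1
(Excluded from the current account — financial account: increase in resident deposits held at foreign banks 144.3, acquisition of a foreign subsidiary by a resident firm (outward FDI) 252.4; capital account: acquisition of foreign patents and trademarks (non-produced assets) 51.0, sale of embassy land to a foreign government 28.8.)

1752.1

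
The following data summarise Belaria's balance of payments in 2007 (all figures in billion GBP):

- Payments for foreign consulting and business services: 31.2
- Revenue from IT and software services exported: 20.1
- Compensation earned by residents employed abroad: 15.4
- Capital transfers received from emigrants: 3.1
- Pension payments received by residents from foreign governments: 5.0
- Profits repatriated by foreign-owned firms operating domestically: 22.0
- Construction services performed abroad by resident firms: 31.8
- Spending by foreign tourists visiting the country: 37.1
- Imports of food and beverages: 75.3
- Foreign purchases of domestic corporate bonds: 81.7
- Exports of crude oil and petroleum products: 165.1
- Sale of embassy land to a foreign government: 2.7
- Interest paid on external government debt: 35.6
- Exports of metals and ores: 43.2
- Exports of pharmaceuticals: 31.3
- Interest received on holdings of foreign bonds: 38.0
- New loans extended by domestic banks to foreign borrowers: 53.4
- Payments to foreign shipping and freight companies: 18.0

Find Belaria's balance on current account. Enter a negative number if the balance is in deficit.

Goods: 43.2 + 165.1 + 31.3 - 75.3 = 164.3
Services: 37.1 + 20.1 - 18.0 + 31.8 - 31.2 = 39.8
Primary income: -35.6 - 22.0 + 38.0 + 15.4 = -4.2
Secondary income: 5.0
Current account = 164.3 + 39.8 + (-4.2) + 5.0 = 204.9
(Excluded from the current account — capital account: capital transfers received from emigrants 3.1, sale of embassy land to a foreign government 2.7; financial account: foreign purchases of domestic corporate bonds 81.7, new loans extended by domestic banks to foreign borrowers 53.4.)

204.9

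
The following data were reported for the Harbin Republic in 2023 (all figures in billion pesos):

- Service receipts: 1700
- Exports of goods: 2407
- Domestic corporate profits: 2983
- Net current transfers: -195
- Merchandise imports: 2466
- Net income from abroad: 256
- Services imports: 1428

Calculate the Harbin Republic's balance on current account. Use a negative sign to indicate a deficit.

Goods balance = 2407 - 2466 = -59
Services balance = 1700 - 1428 = 272
Trade balance (goods + services) = -59 + 272 = 213
Net primary income = 256
Net secondary income = -195
Current account = 213 + 256 + (-195) = 274

274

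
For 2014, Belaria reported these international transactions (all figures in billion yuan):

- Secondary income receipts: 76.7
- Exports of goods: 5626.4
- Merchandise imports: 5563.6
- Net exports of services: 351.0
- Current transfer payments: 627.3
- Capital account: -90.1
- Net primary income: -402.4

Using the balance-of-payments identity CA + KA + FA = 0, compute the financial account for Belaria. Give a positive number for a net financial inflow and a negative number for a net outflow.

Goods balance = 5626.4 - 5563.6 = 62.8
Services balance = 351.0
Trade balance (goods + services) = 62.8 + 351.0 = 413.8
Net primary income = -402.4
Net secondary income = 76.7 - 627.3 = -550.6
Current account = 413.8 + (-402.4) + (-550.6) = -539.2
Financial account = -(-539.2 + (-90.1)) = 629.3

629.3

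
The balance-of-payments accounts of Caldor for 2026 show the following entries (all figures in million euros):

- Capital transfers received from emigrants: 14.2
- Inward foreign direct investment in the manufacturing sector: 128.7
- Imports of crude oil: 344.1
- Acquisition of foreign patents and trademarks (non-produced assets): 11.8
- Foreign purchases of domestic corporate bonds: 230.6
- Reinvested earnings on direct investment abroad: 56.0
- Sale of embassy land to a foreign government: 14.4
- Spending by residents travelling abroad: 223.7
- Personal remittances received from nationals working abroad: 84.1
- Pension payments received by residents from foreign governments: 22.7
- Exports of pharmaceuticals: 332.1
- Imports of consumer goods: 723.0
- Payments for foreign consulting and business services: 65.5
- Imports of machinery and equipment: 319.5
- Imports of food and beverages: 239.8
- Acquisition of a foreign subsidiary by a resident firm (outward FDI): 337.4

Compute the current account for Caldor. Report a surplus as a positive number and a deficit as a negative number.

Goods: -319.5 - 344.1 - 723.0 + 332.1 - 239.8 = -1294.3
Services: -223.7 - 65.5 = -289.2
Primary income: 56.0
Secondary income: 22.7 + 84.1 = 106.8
Current account = (-1294.3) + (-289.2) + 56.0 + 106.8 = -1420.7
(Excluded from the current account — capital account: capital transfers received from emigrants 14.2, acquisition of foreign patents and trademarks (non-produced assets) 11.8, sale of embassy land to a foreign government 14.4; financial account: inward foreign direct investment in the manufacturing sector 128.7, foreign purchases of domestic corporate bonds 230.6, acquisition of a foreign subsidiary by a resident firm (outward FDI) 337.4.)

-1420.7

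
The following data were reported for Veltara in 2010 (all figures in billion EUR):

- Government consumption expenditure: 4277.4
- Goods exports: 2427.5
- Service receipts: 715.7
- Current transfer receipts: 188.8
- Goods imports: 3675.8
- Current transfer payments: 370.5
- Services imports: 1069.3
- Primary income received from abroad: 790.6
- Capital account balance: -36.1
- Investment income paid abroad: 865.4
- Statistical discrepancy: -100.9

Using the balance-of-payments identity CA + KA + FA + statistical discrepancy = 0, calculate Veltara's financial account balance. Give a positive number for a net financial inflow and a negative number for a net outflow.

Goods balance = 2427.5 - 3675.8 = -1248.3
Services balance = 715.7 - 1069.3 = -353.6
Trade balance (goods + services) = -1248.3 + (-353.6) = -1601.9
Net primary income = 790.6 - 865.4 = -74.8
Net secondary income = 188.8 - 370.5 = -181.7
Current account = -1601.9 + (-74.8) + (-181.7) = -1858.4
Financial account = -(-1858.4 + (-36.1) + (-100.9)) = 1995.4

1995.4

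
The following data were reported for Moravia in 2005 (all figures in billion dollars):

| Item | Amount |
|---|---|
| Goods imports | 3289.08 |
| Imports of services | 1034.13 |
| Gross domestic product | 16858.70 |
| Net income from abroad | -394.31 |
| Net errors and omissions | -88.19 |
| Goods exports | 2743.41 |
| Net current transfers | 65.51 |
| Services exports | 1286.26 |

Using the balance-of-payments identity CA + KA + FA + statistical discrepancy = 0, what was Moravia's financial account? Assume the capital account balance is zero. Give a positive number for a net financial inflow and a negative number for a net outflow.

710.53

Goods balance = 2743.41 - 3289.08 = -545.67
Services balance = 1286.26 - 1034.13 = 252.13
Trade balance (goods + services) = -545.67 + 252.13 = -293.54
Net primary income = -394.31
Net secondary income = 65.51
Current account = -293.54 + (-394.31) + 65.51 = -622.34
Financial account = -(-622.34 + (-88.19)) = 710.53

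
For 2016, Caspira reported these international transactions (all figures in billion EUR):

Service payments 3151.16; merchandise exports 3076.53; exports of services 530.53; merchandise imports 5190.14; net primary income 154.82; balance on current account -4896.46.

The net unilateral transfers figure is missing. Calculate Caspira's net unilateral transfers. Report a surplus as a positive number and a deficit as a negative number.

Current account = goods balance + services balance + net primary income + net secondary income
Sum of the known components = -4579.42
Net unilateral transfers = CA - (known components) = -4896.46 - (-4579.42) = -317.04

-317.04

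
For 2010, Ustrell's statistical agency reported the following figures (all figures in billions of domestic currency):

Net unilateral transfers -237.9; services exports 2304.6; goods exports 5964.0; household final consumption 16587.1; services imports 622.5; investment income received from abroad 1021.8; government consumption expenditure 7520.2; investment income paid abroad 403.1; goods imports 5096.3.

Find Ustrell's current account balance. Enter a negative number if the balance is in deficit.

2930.6

Goods balance = 5964.0 - 5096.3 = 867.7
Services balance = 2304.6 - 622.5 = 1682.1
Trade balance (goods + services) = 867.7 + 1682.1 = 2549.8
Net primary income = 1021.8 - 403.1 = 618.7
Net secondary income = -237.9
Current account = 2549.8 + 618.7 + (-237.9) = 2930.6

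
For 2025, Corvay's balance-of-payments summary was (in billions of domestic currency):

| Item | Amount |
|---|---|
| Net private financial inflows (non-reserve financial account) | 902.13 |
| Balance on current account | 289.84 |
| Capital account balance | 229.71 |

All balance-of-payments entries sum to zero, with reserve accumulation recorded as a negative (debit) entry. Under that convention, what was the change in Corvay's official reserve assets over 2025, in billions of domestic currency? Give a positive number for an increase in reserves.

Official reserve transactions balance = -(289.84 + 229.71 + 902.13) = -1421.68
An accumulation of reserves is recorded as a debit (negative entry), so the change in the stock of reserves is the negative of that balance.
Change in official reserves = -(-1421.68) = 1421.68

1421.68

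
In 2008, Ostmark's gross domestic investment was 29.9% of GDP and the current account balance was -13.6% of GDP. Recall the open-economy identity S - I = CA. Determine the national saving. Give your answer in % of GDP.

S = I + CA = 29.9 + (-13.6) = 16.3

16.3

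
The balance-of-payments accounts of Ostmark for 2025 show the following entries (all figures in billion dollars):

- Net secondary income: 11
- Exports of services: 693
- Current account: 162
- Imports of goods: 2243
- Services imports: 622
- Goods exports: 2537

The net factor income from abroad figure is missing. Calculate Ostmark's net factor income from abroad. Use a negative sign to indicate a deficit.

-214

Current account = goods balance + services balance + net primary income + net secondary income
Sum of the known components = 376
Net factor income from abroad = CA - (known components) = 162 - 376 = -214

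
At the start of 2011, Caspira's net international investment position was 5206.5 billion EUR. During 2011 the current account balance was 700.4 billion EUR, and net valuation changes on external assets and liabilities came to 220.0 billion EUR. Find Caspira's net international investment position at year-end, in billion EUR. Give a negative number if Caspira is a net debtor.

6126.9

Change in NIIP = current account + net valuation change = 700.4 + 220.0 = 920.4
End-of-year NIIP = 5206.5 + 920.4 = 6126.9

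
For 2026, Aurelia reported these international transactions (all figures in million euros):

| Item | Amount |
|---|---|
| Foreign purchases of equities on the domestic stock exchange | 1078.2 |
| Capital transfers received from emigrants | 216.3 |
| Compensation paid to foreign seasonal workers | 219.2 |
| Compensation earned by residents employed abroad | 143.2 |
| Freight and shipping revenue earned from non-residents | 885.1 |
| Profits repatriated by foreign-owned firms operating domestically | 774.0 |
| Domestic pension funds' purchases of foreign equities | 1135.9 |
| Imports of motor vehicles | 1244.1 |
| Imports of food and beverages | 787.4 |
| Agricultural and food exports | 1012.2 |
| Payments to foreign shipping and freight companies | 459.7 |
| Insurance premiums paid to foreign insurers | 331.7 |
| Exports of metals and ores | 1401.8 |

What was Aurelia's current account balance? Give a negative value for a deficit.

Goods: -1244.1 - 787.4 + 1012.2 + 1401.8 = 382.5
Services: -331.7 + 885.1 - 459.7 = 93.7
Primary income: -774.0 - 219.2 + 143.2 = -850.0
Current account = 382.5 + 93.7 + (-850.0) = -373.8
(Excluded from the current account — financial account: foreign purchases of equities on the domestic stock exchange 1078.2, domestic pension funds' purchases of foreign equities 1135.9; capital account: capital transfers received from emigrants 216.3.)

-373.8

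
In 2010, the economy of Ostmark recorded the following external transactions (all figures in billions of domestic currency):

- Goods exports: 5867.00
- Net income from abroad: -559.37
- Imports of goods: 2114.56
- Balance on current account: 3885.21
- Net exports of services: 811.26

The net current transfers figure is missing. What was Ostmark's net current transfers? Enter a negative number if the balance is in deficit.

-119.12

Current account = goods balance + services balance + net primary income + net secondary income
Sum of the known components = 4004.33
Net current transfers = CA - (known components) = 3885.21 - 4004.33 = -119.12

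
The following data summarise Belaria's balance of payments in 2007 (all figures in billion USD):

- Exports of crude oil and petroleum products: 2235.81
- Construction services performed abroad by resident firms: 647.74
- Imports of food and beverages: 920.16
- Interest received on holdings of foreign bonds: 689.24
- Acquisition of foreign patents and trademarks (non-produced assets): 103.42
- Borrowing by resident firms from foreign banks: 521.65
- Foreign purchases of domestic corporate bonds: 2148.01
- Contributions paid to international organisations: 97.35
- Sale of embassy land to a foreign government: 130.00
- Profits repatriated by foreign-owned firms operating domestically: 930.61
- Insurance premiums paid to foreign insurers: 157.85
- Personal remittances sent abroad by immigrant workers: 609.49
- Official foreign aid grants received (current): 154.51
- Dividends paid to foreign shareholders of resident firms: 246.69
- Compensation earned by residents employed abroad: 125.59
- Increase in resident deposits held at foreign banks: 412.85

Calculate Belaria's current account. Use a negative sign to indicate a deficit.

890.74

Goods: -920.16 + 2235.81 = 1315.65
Services: -157.85 + 647.74 = 489.89
Primary income: 689.24 - 930.61 - 246.69 + 125.59 = -362.47
Secondary income: -97.35 + 154.51 - 609.49 = -552.33
Current account = 1315.65 + 489.89 + (-362.47) + (-552.33) = 890.74
(Excluded from the current account — capital account: acquisition of foreign patents and trademarks (non-produced assets) 103.42, sale of embassy land to a foreign government 130.00; financial account: borrowing by resident firms from foreign banks 521.65, foreign purchases of domestic corporate bonds 2148.01, increase in resident deposits held at foreign banks 412.85.)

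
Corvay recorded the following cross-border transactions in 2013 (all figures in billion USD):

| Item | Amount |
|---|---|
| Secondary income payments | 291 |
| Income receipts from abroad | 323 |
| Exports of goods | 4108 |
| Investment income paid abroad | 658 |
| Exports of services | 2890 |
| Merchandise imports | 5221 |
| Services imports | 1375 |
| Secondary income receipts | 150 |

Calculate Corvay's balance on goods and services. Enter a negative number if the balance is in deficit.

402

Goods balance = 4108 - 5221 = -1113
Services balance = 2890 - 1375 = 1515
Trade balance (goods + services) = -1113 + 1515 = 402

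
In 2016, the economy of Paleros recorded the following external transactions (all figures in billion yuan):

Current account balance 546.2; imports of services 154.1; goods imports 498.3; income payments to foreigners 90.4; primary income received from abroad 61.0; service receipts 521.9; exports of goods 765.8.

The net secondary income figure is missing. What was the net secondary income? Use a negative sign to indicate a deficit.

Current account = goods balance + services balance + net primary income + net secondary income
Sum of the known components = 605.9
Net secondary income = CA - (known components) = 546.2 - 605.9 = -59.7

-59.7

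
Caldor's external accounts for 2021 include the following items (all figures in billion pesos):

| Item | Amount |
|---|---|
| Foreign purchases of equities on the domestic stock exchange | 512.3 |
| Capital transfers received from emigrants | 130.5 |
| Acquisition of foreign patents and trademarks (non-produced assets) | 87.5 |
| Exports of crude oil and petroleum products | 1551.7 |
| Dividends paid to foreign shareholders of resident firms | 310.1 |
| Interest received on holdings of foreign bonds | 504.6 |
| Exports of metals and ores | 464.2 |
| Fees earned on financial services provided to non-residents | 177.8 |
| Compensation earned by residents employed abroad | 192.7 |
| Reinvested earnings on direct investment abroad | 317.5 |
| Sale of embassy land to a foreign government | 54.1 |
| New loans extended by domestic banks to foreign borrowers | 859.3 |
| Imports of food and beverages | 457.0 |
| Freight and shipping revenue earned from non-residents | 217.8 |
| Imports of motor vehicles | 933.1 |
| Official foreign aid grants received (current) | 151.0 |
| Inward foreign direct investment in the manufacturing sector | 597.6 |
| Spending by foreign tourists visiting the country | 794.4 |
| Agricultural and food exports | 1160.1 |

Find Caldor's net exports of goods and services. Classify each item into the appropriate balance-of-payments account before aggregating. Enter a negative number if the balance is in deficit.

2975.9

Goods: -933.1 - 457.0 + 1551.7 + 464.2 + 1160.1 = 1785.9
Services: 794.4 + 217.8 + 177.8 = 1190.0
Trade balance = 1785.9 + 1190.0 = 2975.9
(Excluded from the trade balance — financial account: foreign purchases of equities on the domestic stock exchange 512.3, new loans extended by domestic banks to foreign borrowers 859.3, inward foreign direct investment in the manufacturing sector 597.6; capital account: capital transfers received from emigrants 130.5, acquisition of foreign patents and trademarks (non-produced assets) 87.5, sale of embassy land to a foreign government 54.1; primary income: dividends paid to foreign shareholders of resident firms 310.1, interest received on holdings of foreign bonds 504.6, compensation earned by residents employed abroad 192.7, reinvested earnings on direct investment abroad 317.5; secondary income: official foreign aid grants received (current) 151.0.)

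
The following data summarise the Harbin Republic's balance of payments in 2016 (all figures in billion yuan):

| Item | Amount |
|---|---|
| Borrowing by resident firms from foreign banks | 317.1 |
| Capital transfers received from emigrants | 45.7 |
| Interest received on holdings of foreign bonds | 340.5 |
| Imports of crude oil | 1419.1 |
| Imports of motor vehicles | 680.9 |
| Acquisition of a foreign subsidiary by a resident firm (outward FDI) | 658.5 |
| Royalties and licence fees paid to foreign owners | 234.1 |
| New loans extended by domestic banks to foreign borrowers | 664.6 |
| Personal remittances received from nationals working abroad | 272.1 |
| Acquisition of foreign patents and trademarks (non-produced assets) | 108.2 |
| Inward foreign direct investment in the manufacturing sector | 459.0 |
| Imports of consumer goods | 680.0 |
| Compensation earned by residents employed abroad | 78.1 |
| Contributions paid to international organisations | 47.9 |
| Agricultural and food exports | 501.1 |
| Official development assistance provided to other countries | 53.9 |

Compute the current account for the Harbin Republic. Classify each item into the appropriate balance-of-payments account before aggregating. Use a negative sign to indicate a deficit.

Goods: -680.9 + 501.1 - 1419.1 - 680.0 = -2278.9
Services: -234.1
Primary income: 78.1 + 340.5 = 418.6
Secondary income: 272.1 - 53.9 - 47.9 = 170.3
Current account = (-2278.9) + (-234.1) + 418.6 + 170.3 = -1924.1
(Excluded from the current account — financial account: borrowing by resident firms from foreign banks 317.1, acquisition of a foreign subsidiary by a resident firm (outward FDI) 658.5, new loans extended by domestic banks to foreign borrowers 664.6, inward foreign direct investment in the manufacturing sector 459.0; capital account: capital transfers received from emigrants 45.7, acquisition of foreign patents and trademarks (non-produced assets) 108.2.)

-1924.1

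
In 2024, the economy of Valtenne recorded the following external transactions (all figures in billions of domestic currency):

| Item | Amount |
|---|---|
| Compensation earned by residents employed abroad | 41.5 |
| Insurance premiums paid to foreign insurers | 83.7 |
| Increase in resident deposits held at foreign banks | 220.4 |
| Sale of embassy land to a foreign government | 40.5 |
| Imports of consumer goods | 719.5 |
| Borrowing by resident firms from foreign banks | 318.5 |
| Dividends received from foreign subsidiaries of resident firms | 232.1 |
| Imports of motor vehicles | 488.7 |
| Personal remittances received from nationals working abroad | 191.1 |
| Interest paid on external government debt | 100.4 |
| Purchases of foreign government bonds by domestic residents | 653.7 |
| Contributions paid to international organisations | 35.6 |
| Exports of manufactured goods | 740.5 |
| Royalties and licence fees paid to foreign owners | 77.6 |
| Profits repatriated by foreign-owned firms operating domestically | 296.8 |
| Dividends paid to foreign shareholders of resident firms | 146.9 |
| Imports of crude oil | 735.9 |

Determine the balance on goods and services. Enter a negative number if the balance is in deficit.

Goods: -488.7 - 719.5 - 735.9 + 740.5 = -1203.6
Services: -77.6 - 83.7 = -161.3
Trade balance = -1203.6 + (-161.3) = -1364.9
(Excluded from the trade balance — primary income: compensation earned by residents employed abroad 41.5, dividends received from foreign subsidiaries of resident firms 232.1, interest paid on external government debt 100.4, profits repatriated by foreign-owned firms operating domestically 296.8, dividends paid to foreign shareholders of resident firms 146.9; financial account: increase in resident deposits held at foreign banks 220.4, borrowing by resident firms from foreign banks 318.5, purchases of foreign government bonds by domestic residents 653.7; capital account: sale of embassy land to a foreign government 40.5; secondary income: personal remittances received from nationals working abroad 191.1, contributions paid to international organisations 35.6.)

-1364.9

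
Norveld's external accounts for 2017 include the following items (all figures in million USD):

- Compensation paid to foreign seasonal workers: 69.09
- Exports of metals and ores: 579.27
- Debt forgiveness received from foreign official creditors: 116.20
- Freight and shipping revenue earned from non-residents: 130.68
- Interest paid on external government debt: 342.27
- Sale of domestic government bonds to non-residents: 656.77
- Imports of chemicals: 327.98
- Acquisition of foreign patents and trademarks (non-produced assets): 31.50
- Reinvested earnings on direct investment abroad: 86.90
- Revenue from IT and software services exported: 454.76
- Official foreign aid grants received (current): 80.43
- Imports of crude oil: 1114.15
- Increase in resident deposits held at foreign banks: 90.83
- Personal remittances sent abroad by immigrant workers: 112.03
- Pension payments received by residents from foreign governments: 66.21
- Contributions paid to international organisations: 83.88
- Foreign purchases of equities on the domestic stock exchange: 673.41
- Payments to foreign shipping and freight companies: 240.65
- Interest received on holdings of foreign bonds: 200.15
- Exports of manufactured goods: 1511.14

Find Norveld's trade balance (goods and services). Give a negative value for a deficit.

Goods: -327.98 + 1511.14 - 1114.15 + 579.27 = 648.28
Services: -240.65 + 454.76 + 130.68 = 344.79
Trade balance = 648.28 + 344.79 = 993.07
(Excluded from the trade balance — primary income: compensation paid to foreign seasonal workers 69.09, interest paid on external government debt 342.27, reinvested earnings on direct investment abroad 86.90, interest received on holdings of foreign bonds 200.15; capital account: debt forgiveness received from foreign official creditors 116.20, acquisition of foreign patents and trademarks (non-produced assets) 31.50; financial account: sale of domestic government bonds to non-residents 656.77, increase in resident deposits held at foreign banks 90.83, foreign purchases of equities on the domestic stock exchange 673.41; secondary income: official foreign aid grants received (current) 80.43, personal remittances sent abroad by immigrant workers 112.03, pension payments received by residents from foreign governments 66.21, contributions paid to international organisations 83.88.)

993.07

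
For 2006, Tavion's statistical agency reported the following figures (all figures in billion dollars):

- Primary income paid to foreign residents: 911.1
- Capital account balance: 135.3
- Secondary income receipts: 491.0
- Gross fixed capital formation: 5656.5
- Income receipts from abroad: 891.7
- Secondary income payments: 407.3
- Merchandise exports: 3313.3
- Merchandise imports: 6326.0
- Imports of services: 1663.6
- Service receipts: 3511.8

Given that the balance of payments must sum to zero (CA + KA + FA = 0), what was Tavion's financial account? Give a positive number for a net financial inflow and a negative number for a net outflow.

Goods balance = 3313.3 - 6326.0 = -3012.7
Services balance = 3511.8 - 1663.6 = 1848.2
Trade balance (goods + services) = -3012.7 + 1848.2 = -1164.5
Net primary income = 891.7 - 911.1 = -19.4
Net secondary income = 491.0 - 407.3 = 83.7
Current account = -1164.5 + (-19.4) + 83.7 = -1100.2
Financial account = -(-1100.2 + 135.3) = 964.9

964.9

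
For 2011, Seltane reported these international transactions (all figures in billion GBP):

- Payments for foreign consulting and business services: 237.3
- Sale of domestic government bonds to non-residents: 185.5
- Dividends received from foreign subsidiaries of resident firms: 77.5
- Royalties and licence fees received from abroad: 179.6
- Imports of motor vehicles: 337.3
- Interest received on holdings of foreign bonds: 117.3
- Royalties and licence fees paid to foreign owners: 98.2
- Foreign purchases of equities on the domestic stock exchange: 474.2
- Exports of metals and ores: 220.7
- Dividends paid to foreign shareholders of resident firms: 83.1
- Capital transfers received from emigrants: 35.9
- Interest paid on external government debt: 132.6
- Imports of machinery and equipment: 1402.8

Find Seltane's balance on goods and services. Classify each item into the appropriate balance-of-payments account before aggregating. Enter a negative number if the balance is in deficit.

Goods: 220.7 - 1402.8 - 337.3 = -1519.4
Services: -98.2 + 179.6 - 237.3 = -155.9
Trade balance = -1519.4 + (-155.9) = -1675.3
(Excluded from the trade balance — financial account: sale of domestic government bonds to non-residents 185.5, foreign purchases of equities on the domestic stock exchange 474.2; primary income: dividends received from foreign subsidiaries of resident firms 77.5, interest received on holdings of foreign bonds 117.3, dividends paid to foreign shareholders of resident firms 83.1, interest paid on external government debt 132.6; capital account: capital transfers received from emigrants 35.9.)

-1675.3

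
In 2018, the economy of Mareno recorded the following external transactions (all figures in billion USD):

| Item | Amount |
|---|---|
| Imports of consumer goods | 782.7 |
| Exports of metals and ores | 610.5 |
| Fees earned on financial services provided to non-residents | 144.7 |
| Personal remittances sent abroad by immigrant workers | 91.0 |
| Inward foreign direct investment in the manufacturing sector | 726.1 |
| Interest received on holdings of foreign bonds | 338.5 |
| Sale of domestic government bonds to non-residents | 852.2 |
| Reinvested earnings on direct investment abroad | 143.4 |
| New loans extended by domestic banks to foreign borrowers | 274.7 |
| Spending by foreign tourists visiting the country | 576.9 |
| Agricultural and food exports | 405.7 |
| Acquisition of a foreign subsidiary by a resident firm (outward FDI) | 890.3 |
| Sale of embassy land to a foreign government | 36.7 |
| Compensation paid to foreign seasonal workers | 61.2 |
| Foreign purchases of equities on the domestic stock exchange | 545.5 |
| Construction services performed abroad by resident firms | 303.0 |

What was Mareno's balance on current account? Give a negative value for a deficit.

Goods: 610.5 - 782.7 + 405.7 = 233.5
Services: 303.0 + 144.7 + 576.9 = 1024.6
Primary income: 143.4 + 338.5 - 61.2 = 420.7
Secondary income: -91.0
Current account = 233.5 + 1024.6 + 420.7 + (-91.0) = 1587.8
(Excluded from the current account — financial account: inward foreign direct investment in the manufacturing sector 726.1, sale of domestic government bonds to non-residents 852.2, new loans extended by domestic banks to foreign borrowers 274.7, acquisition of a foreign subsidiary by a resident firm (outward FDI) 890.3, foreign purchases of equities on the domestic stock exchange 545.5; capital account: sale of embassy land to a foreign government 36.7.)

1587.8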